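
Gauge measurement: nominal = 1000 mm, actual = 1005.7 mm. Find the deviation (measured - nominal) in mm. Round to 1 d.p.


Deviation = measured - nominal
Deviation = 1005.7 - 1000
Deviation = 5.7 mm

5.7


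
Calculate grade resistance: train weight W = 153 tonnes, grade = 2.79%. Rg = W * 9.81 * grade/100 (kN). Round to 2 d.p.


Rg = W * 9.81 * grade / 100
Rg = 153 * 9.81 * 2.79 / 100
Rg = 1500.93 * 0.0279
Rg = 41.88 kN

41.88


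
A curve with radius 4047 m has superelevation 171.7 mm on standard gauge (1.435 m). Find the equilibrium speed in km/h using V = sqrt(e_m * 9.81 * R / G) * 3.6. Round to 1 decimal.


Convert cant: e = 171.7 mm = 0.1717 m
V_ms = sqrt(0.1717 * 9.81 * 4047 / 1.435)
V_ms = sqrt(4750.295275) = 68.9224 m/s
V = 68.9224 * 3.6 = 248.1 km/h

248.1


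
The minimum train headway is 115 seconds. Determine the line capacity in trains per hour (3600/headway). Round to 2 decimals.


Capacity = 3600 / headway
Capacity = 3600 / 115
Capacity = 31.30 trains/hour

31.30


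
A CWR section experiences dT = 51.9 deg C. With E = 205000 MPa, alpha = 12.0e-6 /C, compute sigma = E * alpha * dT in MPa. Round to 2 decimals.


sigma = E * alpha * dT
sigma = 205000 * 12.0e-6 * 51.9
sigma = 2.46 * 51.9
sigma = 127.67 MPa

127.67


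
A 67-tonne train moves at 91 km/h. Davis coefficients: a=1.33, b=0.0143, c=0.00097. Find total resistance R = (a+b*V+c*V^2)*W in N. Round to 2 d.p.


b*V = 0.0143 * 91 = 1.3013
c*V^2 = 0.00097 * 8281 = 8.03257
R_per_t = 1.33 + 1.3013 + 8.03257 = 10.66387 N/t
R_total = 10.66387 * 67 = 714.48 N

714.48


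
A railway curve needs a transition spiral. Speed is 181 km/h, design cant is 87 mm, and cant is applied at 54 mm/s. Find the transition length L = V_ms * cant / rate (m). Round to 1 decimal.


Convert speed: V = 181 / 3.6 = 50.2778 m/s
L = 50.2778 * 87 / 54
L = 4374.1667 / 54
L = 81.0 m

81.0


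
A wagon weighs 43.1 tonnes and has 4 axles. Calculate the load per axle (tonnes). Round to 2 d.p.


Load per axle = total weight / number of axles
Load = 43.1 / 4
Load = 10.78 tonnes

10.78


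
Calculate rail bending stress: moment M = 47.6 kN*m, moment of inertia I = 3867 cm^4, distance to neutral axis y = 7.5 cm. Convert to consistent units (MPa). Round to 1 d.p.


Convert units:
M = 47.6 kN*m = 47600000 N*mm
y = 7.5 cm = 75 mm
I = 3867 cm^4 = 38670000 mm^4
sigma = 47600000 * 75 / 38670000
sigma = 92.3 MPa

92.3


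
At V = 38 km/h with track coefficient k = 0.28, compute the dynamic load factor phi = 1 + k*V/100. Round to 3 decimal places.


phi = 1 + k * V / 100
phi = 1 + 0.28 * 38 / 100
phi = 1 + 0.1064
phi = 1.106

1.106


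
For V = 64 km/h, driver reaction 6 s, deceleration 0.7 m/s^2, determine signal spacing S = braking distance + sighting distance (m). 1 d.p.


V = 64 / 3.6 = 17.7778 m/s
Braking distance = 17.7778^2 / (2*0.7) = 225.7496 m
Sighting distance = 17.7778 * 6 = 106.6667 m
S = 225.7496 + 106.6667 = 332.4 m

332.4


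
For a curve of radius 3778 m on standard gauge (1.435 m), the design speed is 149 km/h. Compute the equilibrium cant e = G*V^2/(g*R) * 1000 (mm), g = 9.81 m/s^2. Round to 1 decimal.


Convert speed: V = 149 / 3.6 = 41.3889 m/s
Apply formula: e = 1.435 * 41.3889^2 / (9.81 * 3778)
e = 1.435 * 1713.0401 / 37062.18
e = 0.066327 m = 66.3 mm

66.3


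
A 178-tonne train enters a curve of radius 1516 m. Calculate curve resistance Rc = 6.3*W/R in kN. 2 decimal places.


Rc = 6.3 * W / R
Rc = 6.3 * 178 / 1516
Rc = 1121.4 / 1516
Rc = 0.74 kN

0.74


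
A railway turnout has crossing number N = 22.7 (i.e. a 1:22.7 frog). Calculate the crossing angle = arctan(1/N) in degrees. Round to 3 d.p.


1/N = 1/22.7 = 0.044053
angle = arctan(0.044053) = 0.044024 rad
angle = 0.044024 * 180/pi = 2.522 degrees

2.522


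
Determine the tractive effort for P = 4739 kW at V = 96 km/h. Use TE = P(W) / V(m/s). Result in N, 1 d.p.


Convert: P = 4739 kW = 4739000 W
V = 96 / 3.6 = 26.6667 m/s
TE = 4739000 / 26.6667
TE = 177712.5 N

177712.5


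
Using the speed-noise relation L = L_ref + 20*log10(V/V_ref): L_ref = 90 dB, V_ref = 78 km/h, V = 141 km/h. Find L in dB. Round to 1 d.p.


V/V_ref = 141 / 78 = 1.807692
log10(1.807692) = 0.257125
20 * 0.257125 = 5.1425
L = 90 + 5.1425 = 95.1 dB

95.1


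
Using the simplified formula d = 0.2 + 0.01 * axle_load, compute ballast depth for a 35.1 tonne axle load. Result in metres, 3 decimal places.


d = 0.2 + 0.01 * 35.1
d = 0.2 + 0.351
d = 0.551 m

0.551


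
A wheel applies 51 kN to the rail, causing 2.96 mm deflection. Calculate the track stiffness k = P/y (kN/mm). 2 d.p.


Track stiffness k = P / y
k = 51 / 2.96
k = 17.23 kN/mm

17.23


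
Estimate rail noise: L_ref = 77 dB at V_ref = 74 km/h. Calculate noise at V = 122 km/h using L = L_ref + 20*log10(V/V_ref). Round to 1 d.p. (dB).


V/V_ref = 122 / 74 = 1.648649
log10(1.648649) = 0.217128
20 * 0.217128 = 4.3426
L = 77 + 4.3426 = 81.3 dB

81.3


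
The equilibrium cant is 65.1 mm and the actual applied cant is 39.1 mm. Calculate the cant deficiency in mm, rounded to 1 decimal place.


Cant deficiency = equilibrium cant - actual cant
CD = 65.1 - 39.1
CD = 26.0 mm

26.0


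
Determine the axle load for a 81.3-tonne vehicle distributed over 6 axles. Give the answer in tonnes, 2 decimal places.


Load per axle = total weight / number of axles
Load = 81.3 / 6
Load = 13.55 tonnes

13.55


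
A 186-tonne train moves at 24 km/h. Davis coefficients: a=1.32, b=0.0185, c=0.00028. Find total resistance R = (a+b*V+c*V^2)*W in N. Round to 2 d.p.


b*V = 0.0185 * 24 = 0.444
c*V^2 = 0.00028 * 576 = 0.16128
R_per_t = 1.32 + 0.444 + 0.16128 = 1.92528 N/t
R_total = 1.92528 * 186 = 358.10 N

358.10


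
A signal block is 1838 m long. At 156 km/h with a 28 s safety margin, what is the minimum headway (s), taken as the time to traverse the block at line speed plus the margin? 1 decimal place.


V = 156 / 3.6 = 43.3333 m/s
Block traversal time = 1838 / 43.3333 = 42.4154 s
Headway = 42.4154 + 28
Headway = 70.4 s

70.4


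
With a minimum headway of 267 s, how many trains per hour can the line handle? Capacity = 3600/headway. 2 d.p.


Capacity = 3600 / headway
Capacity = 3600 / 267
Capacity = 13.48 trains/hour

13.48


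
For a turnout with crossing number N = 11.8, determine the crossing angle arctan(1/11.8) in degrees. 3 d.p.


1/N = 1/11.8 = 0.084746
angle = arctan(0.084746) = 0.084544 rad
angle = 0.084544 * 180/pi = 4.844 degrees

4.844


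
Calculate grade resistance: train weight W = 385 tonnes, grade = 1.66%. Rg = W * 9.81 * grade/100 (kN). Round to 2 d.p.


Rg = W * 9.81 * grade / 100
Rg = 385 * 9.81 * 1.66 / 100
Rg = 3776.85 * 0.0166
Rg = 62.70 kN

62.70


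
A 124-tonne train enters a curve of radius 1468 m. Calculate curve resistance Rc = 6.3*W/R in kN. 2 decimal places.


Rc = 6.3 * W / R
Rc = 6.3 * 124 / 1468
Rc = 781.2 / 1468
Rc = 0.53 kN

0.53


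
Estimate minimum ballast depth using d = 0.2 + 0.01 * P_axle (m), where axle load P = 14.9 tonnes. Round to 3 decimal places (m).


d = 0.2 + 0.01 * 14.9
d = 0.2 + 0.149
d = 0.349 m

0.349


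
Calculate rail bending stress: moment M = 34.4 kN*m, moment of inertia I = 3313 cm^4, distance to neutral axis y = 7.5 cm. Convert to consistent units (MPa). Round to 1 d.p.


Convert units:
M = 34.4 kN*m = 34400000 N*mm
y = 7.5 cm = 75 mm
I = 3313 cm^4 = 33130000 mm^4
sigma = 34400000 * 75 / 33130000
sigma = 77.9 MPa

77.9


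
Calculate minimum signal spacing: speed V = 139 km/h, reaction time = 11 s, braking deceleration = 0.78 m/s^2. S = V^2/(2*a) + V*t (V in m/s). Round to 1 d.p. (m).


V = 139 / 3.6 = 38.6111 m/s
Braking distance = 38.6111^2 / (2*0.78) = 955.6525 m
Sighting distance = 38.6111 * 11 = 424.7222 m
S = 955.6525 + 424.7222 = 1380.4 m

1380.4


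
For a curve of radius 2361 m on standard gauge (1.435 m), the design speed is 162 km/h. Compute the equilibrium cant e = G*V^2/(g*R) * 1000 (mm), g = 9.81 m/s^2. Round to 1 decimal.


Convert speed: V = 162 / 3.6 = 45.0 m/s
Apply formula: e = 1.435 * 45.0^2 / (9.81 * 2361)
e = 1.435 * 2025.0 / 23161.41
e = 0.125462 m = 125.5 mm

125.5


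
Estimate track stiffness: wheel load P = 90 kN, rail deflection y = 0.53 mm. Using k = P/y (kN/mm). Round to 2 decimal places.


Track stiffness k = P / y
k = 90 / 0.53
k = 169.81 kN/mm

169.81


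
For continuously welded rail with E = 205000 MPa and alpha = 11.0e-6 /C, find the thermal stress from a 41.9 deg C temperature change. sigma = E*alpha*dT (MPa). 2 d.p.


sigma = E * alpha * dT
sigma = 205000 * 11.0e-6 * 41.9
sigma = 2.255 * 41.9
sigma = 94.48 MPa

94.48


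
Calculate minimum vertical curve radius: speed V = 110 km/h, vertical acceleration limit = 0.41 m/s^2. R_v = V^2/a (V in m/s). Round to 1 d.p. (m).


Convert speed: V = 110 / 3.6 = 30.5556 m/s
V^2 = 933.642 m^2/s^2
R_v = 933.642 / 0.41
R_v = 2277.2 m

2277.2


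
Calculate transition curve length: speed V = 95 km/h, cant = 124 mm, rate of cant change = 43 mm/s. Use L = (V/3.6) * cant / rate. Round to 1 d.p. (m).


Convert speed: V = 95 / 3.6 = 26.3889 m/s
L = 26.3889 * 124 / 43
L = 3272.2222 / 43
L = 76.1 m

76.1


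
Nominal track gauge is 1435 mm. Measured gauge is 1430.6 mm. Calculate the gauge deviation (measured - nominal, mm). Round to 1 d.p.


Deviation = measured - nominal
Deviation = 1430.6 - 1435
Deviation = -4.4 mm

-4.4


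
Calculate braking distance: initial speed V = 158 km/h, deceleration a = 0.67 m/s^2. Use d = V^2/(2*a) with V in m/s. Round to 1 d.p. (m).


Convert speed: V = 158 / 3.6 = 43.8889 m/s
V^2 = 1926.2346
d = 1926.2346 / (2 * 0.67)
d = 1926.2346 / 1.34
d = 1437.5 m

1437.5


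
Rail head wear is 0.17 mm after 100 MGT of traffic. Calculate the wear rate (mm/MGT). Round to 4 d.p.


Wear rate = total wear / cumulative tonnage
Rate = 0.17 / 100
Rate = 0.0017 mm/MGT

0.0017


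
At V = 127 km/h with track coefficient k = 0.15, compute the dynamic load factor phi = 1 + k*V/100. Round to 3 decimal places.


phi = 1 + k * V / 100
phi = 1 + 0.15 * 127 / 100
phi = 1 + 0.1905
phi = 1.191

1.191


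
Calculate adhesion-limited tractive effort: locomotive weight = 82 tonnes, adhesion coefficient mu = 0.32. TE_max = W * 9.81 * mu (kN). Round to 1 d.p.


TE_max = W * g * mu
TE_max = 82 * 9.81 * 0.32
TE_max = 804.42 * 0.32
TE_max = 257.4 kN

257.4


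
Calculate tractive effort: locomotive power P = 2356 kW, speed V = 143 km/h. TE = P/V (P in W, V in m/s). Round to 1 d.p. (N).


Convert: P = 2356 kW = 2356000 W
V = 143 / 3.6 = 39.7222 m/s
TE = 2356000 / 39.7222
TE = 59311.9 N

59311.9


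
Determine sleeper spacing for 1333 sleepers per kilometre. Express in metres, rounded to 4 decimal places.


Spacing = 1000 m / number of sleepers
Spacing = 1000 / 1333
Spacing = 0.7502 m

0.7502


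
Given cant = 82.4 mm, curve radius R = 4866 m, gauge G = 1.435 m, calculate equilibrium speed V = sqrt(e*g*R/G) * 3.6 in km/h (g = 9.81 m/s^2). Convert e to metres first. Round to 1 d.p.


Convert cant: e = 82.4 mm = 0.0824 m
V_ms = sqrt(0.0824 * 9.81 * 4866 / 1.435)
V_ms = sqrt(2741.046623) = 52.355 m/s
V = 52.355 * 3.6 = 188.5 km/h

188.5


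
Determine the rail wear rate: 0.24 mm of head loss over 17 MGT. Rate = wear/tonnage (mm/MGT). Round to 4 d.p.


Wear rate = total wear / cumulative tonnage
Rate = 0.24 / 17
Rate = 0.0141 mm/MGT

0.0141


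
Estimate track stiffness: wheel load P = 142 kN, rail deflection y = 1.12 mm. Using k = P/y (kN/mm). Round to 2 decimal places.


Track stiffness k = P / y
k = 142 / 1.12
k = 126.79 kN/mm

126.79


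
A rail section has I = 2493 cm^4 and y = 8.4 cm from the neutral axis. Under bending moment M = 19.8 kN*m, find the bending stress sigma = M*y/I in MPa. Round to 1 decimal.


Convert units:
M = 19.8 kN*m = 19800000 N*mm
y = 8.4 cm = 84 mm
I = 2493 cm^4 = 24930000 mm^4
sigma = 19800000 * 84 / 24930000
sigma = 66.7 MPa

66.7


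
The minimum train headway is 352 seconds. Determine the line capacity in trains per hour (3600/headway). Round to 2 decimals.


Capacity = 3600 / headway
Capacity = 3600 / 352
Capacity = 10.23 trains/hour

10.23


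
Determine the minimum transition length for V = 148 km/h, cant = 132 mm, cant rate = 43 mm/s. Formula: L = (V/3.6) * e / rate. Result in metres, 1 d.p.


Convert speed: V = 148 / 3.6 = 41.1111 m/s
L = 41.1111 * 132 / 43
L = 5426.6667 / 43
L = 126.2 m

126.2


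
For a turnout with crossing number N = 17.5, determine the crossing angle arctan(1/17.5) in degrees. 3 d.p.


1/N = 1/17.5 = 0.057143
angle = arctan(0.057143) = 0.057081 rad
angle = 0.057081 * 180/pi = 3.270 degrees

3.270


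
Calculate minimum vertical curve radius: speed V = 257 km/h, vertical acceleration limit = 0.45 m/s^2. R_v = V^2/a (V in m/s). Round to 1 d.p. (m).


Convert speed: V = 257 / 3.6 = 71.3889 m/s
V^2 = 5096.3735 m^2/s^2
R_v = 5096.3735 / 0.45
R_v = 11325.3 m

11325.3


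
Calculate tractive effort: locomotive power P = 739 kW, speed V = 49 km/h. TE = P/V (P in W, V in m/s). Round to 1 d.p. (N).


Convert: P = 739 kW = 739000 W
V = 49 / 3.6 = 13.6111 m/s
TE = 739000 / 13.6111
TE = 54293.9 N

54293.9


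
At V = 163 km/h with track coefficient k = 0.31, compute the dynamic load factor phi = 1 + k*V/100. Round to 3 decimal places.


phi = 1 + k * V / 100
phi = 1 + 0.31 * 163 / 100
phi = 1 + 0.5053
phi = 1.505

1.505


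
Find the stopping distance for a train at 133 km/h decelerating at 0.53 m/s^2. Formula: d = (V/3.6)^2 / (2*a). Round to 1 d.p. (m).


Convert speed: V = 133 / 3.6 = 36.9444 m/s
V^2 = 1364.892
d = 1364.892 / (2 * 0.53)
d = 1364.892 / 1.06
d = 1287.6 m

1287.6


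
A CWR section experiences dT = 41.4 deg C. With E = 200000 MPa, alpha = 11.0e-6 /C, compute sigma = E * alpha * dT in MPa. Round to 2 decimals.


sigma = E * alpha * dT
sigma = 200000 * 11.0e-6 * 41.4
sigma = 2.2 * 41.4
sigma = 91.08 MPa

91.08


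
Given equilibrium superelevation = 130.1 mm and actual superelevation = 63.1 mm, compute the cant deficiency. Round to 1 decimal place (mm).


Cant deficiency = equilibrium cant - actual cant
CD = 130.1 - 63.1
CD = 67.0 mm

67.0


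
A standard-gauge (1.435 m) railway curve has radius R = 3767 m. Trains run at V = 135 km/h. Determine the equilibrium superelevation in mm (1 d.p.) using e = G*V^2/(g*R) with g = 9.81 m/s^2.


Convert speed: V = 135 / 3.6 = 37.5 m/s
Apply formula: e = 1.435 * 37.5^2 / (9.81 * 3767)
e = 1.435 * 1406.25 / 36954.27
e = 0.054607 m = 54.6 mm

54.6


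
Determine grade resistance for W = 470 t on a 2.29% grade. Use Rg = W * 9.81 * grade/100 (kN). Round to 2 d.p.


Rg = W * 9.81 * grade / 100
Rg = 470 * 9.81 * 2.29 / 100
Rg = 4610.7 * 0.0229
Rg = 105.59 kN

105.59


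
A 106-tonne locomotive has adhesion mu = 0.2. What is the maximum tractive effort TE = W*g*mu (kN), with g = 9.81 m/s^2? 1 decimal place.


TE_max = W * g * mu
TE_max = 106 * 9.81 * 0.2
TE_max = 1039.86 * 0.2
TE_max = 208.0 kN

208.0


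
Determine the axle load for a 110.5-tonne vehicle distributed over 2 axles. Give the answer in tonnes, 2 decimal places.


Load per axle = total weight / number of axles
Load = 110.5 / 2
Load = 55.25 tonnes

55.25


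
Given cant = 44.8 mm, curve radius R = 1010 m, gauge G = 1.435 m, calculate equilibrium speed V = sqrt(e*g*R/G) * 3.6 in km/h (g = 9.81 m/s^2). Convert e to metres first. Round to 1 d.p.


Convert cant: e = 44.8 mm = 0.0448 m
V_ms = sqrt(0.0448 * 9.81 * 1010 / 1.435)
V_ms = sqrt(309.326049) = 17.5877 m/s
V = 17.5877 * 3.6 = 63.3 km/h

63.3


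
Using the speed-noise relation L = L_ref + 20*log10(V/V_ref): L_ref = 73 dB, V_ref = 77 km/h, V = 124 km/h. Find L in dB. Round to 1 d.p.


V/V_ref = 124 / 77 = 1.61039
log10(1.61039) = 0.206931
20 * 0.206931 = 4.1386
L = 73 + 4.1386 = 77.1 dB

77.1


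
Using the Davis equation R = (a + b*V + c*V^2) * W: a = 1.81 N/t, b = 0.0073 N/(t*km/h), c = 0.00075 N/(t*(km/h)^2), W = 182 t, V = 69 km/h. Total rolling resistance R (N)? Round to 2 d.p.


b*V = 0.0073 * 69 = 0.5037
c*V^2 = 0.00075 * 4761 = 3.57075
R_per_t = 1.81 + 0.5037 + 3.57075 = 5.88445 N/t
R_total = 5.88445 * 182 = 1070.97 N

1070.97


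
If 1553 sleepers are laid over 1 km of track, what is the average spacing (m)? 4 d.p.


Spacing = 1000 m / number of sleepers
Spacing = 1000 / 1553
Spacing = 0.6439 m

0.6439


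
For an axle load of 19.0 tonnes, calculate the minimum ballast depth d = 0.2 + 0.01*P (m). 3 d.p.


d = 0.2 + 0.01 * 19.0
d = 0.2 + 0.19
d = 0.390 m

0.390


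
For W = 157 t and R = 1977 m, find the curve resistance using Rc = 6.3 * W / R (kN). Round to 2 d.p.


Rc = 6.3 * W / R
Rc = 6.3 * 157 / 1977
Rc = 989.1 / 1977
Rc = 0.50 kN

0.50


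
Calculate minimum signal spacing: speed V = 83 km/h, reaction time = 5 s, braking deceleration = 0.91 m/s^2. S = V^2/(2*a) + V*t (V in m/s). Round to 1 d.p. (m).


V = 83 / 3.6 = 23.0556 m/s
Braking distance = 23.0556^2 / (2*0.91) = 292.0652 m
Sighting distance = 23.0556 * 5 = 115.2778 m
S = 292.0652 + 115.2778 = 407.3 m

407.3


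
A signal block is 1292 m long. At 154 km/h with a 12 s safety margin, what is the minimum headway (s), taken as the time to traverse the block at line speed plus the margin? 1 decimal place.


V = 154 / 3.6 = 42.7778 m/s
Block traversal time = 1292 / 42.7778 = 30.2026 s
Headway = 30.2026 + 12
Headway = 42.2 s

42.2


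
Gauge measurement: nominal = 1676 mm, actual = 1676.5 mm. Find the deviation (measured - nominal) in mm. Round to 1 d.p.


Deviation = measured - nominal
Deviation = 1676.5 - 1676
Deviation = 0.5 mm

0.5


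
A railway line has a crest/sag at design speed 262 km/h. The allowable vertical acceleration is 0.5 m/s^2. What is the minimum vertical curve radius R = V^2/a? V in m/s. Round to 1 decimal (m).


Convert speed: V = 262 / 3.6 = 72.7778 m/s
V^2 = 5296.6049 m^2/s^2
R_v = 5296.6049 / 0.5
R_v = 10593.2 m

10593.2


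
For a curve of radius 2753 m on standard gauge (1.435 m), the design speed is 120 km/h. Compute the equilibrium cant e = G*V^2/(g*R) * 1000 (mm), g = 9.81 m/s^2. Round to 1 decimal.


Convert speed: V = 120 / 3.6 = 33.3333 m/s
Apply formula: e = 1.435 * 33.3333^2 / (9.81 * 2753)
e = 1.435 * 1111.1111 / 27006.93
e = 0.059038 m = 59.0 mm

59.0


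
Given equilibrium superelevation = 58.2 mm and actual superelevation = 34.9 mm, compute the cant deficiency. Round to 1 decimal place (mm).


Cant deficiency = equilibrium cant - actual cant
CD = 58.2 - 34.9
CD = 23.3 mm

23.3


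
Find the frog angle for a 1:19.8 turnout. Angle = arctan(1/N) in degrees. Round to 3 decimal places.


1/N = 1/19.8 = 0.050505
angle = arctan(0.050505) = 0.050462 rad
angle = 0.050462 * 180/pi = 2.891 degrees

2.891


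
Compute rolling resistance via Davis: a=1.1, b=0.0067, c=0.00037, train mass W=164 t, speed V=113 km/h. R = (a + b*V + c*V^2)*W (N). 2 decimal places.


b*V = 0.0067 * 113 = 0.7571
c*V^2 = 0.00037 * 12769 = 4.72453
R_per_t = 1.1 + 0.7571 + 4.72453 = 6.58163 N/t
R_total = 6.58163 * 164 = 1079.39 N

1079.39


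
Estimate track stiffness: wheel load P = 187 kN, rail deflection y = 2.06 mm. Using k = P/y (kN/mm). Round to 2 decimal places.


Track stiffness k = P / y
k = 187 / 2.06
k = 90.78 kN/mm

90.78


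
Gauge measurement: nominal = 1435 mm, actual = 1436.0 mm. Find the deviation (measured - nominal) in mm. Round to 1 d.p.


Deviation = measured - nominal
Deviation = 1436.0 - 1435
Deviation = 1.0 mm

1.0


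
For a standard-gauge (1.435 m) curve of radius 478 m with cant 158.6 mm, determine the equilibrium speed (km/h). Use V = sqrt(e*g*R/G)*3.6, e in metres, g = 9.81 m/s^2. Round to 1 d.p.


Convert cant: e = 158.6 mm = 0.1586 m
V_ms = sqrt(0.1586 * 9.81 * 478 / 1.435)
V_ms = sqrt(518.260591) = 22.7653 m/s
V = 22.7653 * 3.6 = 82.0 km/h

82.0


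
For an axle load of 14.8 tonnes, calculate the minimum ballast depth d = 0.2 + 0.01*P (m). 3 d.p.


d = 0.2 + 0.01 * 14.8
d = 0.2 + 0.148
d = 0.348 m

0.348


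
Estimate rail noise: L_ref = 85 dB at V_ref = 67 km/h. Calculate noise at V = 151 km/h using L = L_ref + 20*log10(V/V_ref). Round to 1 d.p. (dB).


V/V_ref = 151 / 67 = 2.253731
log10(2.253731) = 0.352902
20 * 0.352902 = 7.058
L = 85 + 7.058 = 92.1 dB

92.1


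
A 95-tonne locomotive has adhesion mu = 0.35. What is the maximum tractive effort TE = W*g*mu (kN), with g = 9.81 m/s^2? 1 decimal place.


TE_max = W * g * mu
TE_max = 95 * 9.81 * 0.35
TE_max = 931.95 * 0.35
TE_max = 326.2 kN

326.2


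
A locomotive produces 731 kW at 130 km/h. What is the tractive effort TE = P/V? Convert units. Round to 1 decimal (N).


Convert: P = 731 kW = 731000 W
V = 130 / 3.6 = 36.1111 m/s
TE = 731000 / 36.1111
TE = 20243.1 N

20243.1


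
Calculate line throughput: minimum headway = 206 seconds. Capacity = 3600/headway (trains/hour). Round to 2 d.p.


Capacity = 3600 / headway
Capacity = 3600 / 206
Capacity = 17.48 trains/hour

17.48


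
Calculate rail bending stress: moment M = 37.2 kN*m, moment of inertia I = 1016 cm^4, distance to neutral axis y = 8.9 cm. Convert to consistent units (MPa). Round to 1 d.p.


Convert units:
M = 37.2 kN*m = 37200000 N*mm
y = 8.9 cm = 89 mm
I = 1016 cm^4 = 10160000 mm^4
sigma = 37200000 * 89 / 10160000
sigma = 325.9 MPa

325.9


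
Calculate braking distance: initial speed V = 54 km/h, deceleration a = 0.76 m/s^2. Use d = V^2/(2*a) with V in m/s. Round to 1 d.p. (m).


Convert speed: V = 54 / 3.6 = 15.0 m/s
V^2 = 225.0
d = 225.0 / (2 * 0.76)
d = 225.0 / 1.52
d = 148.0 m

148.0


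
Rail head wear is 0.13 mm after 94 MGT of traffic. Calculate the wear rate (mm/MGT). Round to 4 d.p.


Wear rate = total wear / cumulative tonnage
Rate = 0.13 / 94
Rate = 0.0014 mm/MGT

0.0014


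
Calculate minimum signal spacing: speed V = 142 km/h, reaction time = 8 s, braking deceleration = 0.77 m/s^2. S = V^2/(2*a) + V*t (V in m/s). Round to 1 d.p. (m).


V = 142 / 3.6 = 39.4444 m/s
Braking distance = 39.4444^2 / (2*0.77) = 1010.3014 m
Sighting distance = 39.4444 * 8 = 315.5556 m
S = 1010.3014 + 315.5556 = 1325.9 m

1325.9


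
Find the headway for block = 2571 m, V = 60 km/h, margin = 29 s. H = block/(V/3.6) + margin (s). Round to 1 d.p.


V = 60 / 3.6 = 16.6667 m/s
Block traversal time = 2571 / 16.6667 = 154.26 s
Headway = 154.26 + 29
Headway = 183.3 s

183.3


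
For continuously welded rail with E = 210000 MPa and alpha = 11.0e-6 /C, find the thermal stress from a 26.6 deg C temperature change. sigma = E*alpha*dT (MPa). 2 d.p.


sigma = E * alpha * dT
sigma = 210000 * 11.0e-6 * 26.6
sigma = 2.31 * 26.6
sigma = 61.45 MPa

61.45


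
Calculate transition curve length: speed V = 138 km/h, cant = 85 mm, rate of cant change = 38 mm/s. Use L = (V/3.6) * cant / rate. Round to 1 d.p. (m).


Convert speed: V = 138 / 3.6 = 38.3333 m/s
L = 38.3333 * 85 / 38
L = 3258.3333 / 38
L = 85.7 m

85.7


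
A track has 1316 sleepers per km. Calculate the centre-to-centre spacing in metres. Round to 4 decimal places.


Spacing = 1000 m / number of sleepers
Spacing = 1000 / 1316
Spacing = 0.7599 m

0.7599


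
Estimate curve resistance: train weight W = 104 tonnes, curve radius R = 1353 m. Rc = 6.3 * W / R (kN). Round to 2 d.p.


Rc = 6.3 * W / R
Rc = 6.3 * 104 / 1353
Rc = 655.2 / 1353
Rc = 0.48 kN

0.48


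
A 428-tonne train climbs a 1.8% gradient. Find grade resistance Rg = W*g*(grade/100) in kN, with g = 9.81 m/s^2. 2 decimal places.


Rg = W * 9.81 * grade / 100
Rg = 428 * 9.81 * 1.8 / 100
Rg = 4198.68 * 0.018
Rg = 75.58 kN

75.58


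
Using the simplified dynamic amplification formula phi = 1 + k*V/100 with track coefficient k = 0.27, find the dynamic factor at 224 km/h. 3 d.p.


phi = 1 + k * V / 100
phi = 1 + 0.27 * 224 / 100
phi = 1 + 0.6048
phi = 1.605

1.605


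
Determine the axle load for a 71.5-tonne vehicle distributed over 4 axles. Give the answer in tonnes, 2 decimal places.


Load per axle = total weight / number of axles
Load = 71.5 / 4
Load = 17.88 tonnes

17.88


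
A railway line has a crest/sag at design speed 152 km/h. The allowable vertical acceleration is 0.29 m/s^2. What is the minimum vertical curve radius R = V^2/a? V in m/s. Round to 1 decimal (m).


Convert speed: V = 152 / 3.6 = 42.2222 m/s
V^2 = 1782.716 m^2/s^2
R_v = 1782.716 / 0.29
R_v = 6147.3 m

6147.3


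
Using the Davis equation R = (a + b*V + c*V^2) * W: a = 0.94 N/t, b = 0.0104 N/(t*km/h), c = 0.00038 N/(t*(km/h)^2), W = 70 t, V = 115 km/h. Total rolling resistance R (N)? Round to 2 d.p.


b*V = 0.0104 * 115 = 1.196
c*V^2 = 0.00038 * 13225 = 5.0255
R_per_t = 0.94 + 1.196 + 5.0255 = 7.1615 N/t
R_total = 7.1615 * 70 = 501.31 N

501.31


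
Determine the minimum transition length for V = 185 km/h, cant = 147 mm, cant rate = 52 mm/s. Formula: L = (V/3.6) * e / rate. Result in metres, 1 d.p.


Convert speed: V = 185 / 3.6 = 51.3889 m/s
L = 51.3889 * 147 / 52
L = 7554.1667 / 52
L = 145.3 m

145.3


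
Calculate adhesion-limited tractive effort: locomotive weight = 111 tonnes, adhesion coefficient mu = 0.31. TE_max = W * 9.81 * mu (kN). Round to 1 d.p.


TE_max = W * g * mu
TE_max = 111 * 9.81 * 0.31
TE_max = 1088.91 * 0.31
TE_max = 337.6 kN

337.6


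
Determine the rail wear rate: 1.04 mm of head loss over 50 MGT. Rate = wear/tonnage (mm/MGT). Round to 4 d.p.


Wear rate = total wear / cumulative tonnage
Rate = 1.04 / 50
Rate = 0.0208 mm/MGT

0.0208


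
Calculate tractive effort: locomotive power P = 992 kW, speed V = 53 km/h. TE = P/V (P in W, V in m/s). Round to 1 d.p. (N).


Convert: P = 992 kW = 992000 W
V = 53 / 3.6 = 14.7222 m/s
TE = 992000 / 14.7222
TE = 67381.1 N

67381.1


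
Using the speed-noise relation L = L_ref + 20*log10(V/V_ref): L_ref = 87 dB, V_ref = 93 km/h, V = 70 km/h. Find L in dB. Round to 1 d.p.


V/V_ref = 70 / 93 = 0.752688
log10(0.752688) = -0.123385
20 * -0.123385 = -2.4677
L = 87 + -2.4677 = 84.5 dB

84.5


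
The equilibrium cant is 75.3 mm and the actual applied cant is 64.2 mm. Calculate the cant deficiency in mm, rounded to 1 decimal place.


Cant deficiency = equilibrium cant - actual cant
CD = 75.3 - 64.2
CD = 11.1 mm

11.1


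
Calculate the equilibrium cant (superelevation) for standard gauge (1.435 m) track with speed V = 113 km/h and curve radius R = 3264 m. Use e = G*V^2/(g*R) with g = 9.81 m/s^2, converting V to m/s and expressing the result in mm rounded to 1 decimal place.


Convert speed: V = 113 / 3.6 = 31.3889 m/s
Apply formula: e = 1.435 * 31.3889^2 / (9.81 * 3264)
e = 1.435 * 985.2623 / 32019.84
e = 0.044155 m = 44.2 mm

44.2


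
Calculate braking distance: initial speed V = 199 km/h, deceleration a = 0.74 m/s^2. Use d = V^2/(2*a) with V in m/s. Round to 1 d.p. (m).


Convert speed: V = 199 / 3.6 = 55.2778 m/s
V^2 = 3055.6327
d = 3055.6327 / (2 * 0.74)
d = 3055.6327 / 1.48
d = 2064.6 m

2064.6


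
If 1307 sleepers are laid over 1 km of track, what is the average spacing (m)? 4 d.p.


Spacing = 1000 m / number of sleepers
Spacing = 1000 / 1307
Spacing = 0.7651 m

0.7651


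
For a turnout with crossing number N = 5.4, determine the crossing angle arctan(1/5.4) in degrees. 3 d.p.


1/N = 1/5.4 = 0.185185
angle = arctan(0.185185) = 0.183111 rad
angle = 0.183111 * 180/pi = 10.491 degrees

10.491


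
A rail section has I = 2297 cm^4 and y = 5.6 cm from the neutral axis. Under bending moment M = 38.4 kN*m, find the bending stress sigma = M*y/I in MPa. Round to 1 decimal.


Convert units:
M = 38.4 kN*m = 38400000 N*mm
y = 5.6 cm = 56 mm
I = 2297 cm^4 = 22970000 mm^4
sigma = 38400000 * 56 / 22970000
sigma = 93.6 MPa

93.6


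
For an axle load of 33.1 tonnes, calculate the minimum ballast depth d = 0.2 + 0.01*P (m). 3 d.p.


d = 0.2 + 0.01 * 33.1
d = 0.2 + 0.331
d = 0.531 m

0.531


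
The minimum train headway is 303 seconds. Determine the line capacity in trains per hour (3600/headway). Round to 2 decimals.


Capacity = 3600 / headway
Capacity = 3600 / 303
Capacity = 11.88 trains/hour

11.88


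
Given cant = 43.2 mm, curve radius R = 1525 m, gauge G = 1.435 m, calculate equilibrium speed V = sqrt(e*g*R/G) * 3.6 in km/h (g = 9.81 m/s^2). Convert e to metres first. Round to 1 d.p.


Convert cant: e = 43.2 mm = 0.0432 m
V_ms = sqrt(0.0432 * 9.81 * 1525 / 1.435)
V_ms = sqrt(450.371289) = 21.222 m/s
V = 21.222 * 3.6 = 76.4 km/h

76.4


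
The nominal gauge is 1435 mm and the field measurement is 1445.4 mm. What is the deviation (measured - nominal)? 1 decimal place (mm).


Deviation = measured - nominal
Deviation = 1445.4 - 1435
Deviation = 10.4 mm

10.4


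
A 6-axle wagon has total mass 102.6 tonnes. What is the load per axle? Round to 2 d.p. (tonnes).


Load per axle = total weight / number of axles
Load = 102.6 / 6
Load = 17.10 tonnes

17.10


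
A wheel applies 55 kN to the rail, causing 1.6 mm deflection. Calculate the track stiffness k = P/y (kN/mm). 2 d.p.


Track stiffness k = P / y
k = 55 / 1.6
k = 34.38 kN/mm

34.38


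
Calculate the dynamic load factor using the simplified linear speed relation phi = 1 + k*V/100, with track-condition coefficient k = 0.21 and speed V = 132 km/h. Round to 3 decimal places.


phi = 1 + k * V / 100
phi = 1 + 0.21 * 132 / 100
phi = 1 + 0.2772
phi = 1.277

1.277


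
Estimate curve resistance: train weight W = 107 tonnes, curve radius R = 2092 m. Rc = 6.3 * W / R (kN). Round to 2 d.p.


Rc = 6.3 * W / R
Rc = 6.3 * 107 / 2092
Rc = 674.1 / 2092
Rc = 0.32 kN

0.32


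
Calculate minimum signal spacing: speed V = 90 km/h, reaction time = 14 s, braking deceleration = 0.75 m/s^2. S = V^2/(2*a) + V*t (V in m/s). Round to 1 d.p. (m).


V = 90 / 3.6 = 25.0 m/s
Braking distance = 25.0^2 / (2*0.75) = 416.6667 m
Sighting distance = 25.0 * 14 = 350.0 m
S = 416.6667 + 350.0 = 766.7 m

766.7


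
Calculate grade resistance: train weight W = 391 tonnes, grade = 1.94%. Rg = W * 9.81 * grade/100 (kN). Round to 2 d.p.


Rg = W * 9.81 * grade / 100
Rg = 391 * 9.81 * 1.94 / 100
Rg = 3835.71 * 0.0194
Rg = 74.41 kN

74.41


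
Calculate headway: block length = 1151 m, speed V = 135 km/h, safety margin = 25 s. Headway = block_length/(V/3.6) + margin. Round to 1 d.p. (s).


V = 135 / 3.6 = 37.5 m/s
Block traversal time = 1151 / 37.5 = 30.6933 s
Headway = 30.6933 + 25
Headway = 55.7 s

55.7


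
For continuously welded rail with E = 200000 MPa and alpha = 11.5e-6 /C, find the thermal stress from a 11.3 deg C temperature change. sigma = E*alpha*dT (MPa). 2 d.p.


sigma = E * alpha * dT
sigma = 200000 * 11.5e-6 * 11.3
sigma = 2.3 * 11.3
sigma = 25.99 MPa

25.99


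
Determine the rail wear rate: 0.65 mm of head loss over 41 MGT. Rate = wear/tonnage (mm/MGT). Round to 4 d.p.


Wear rate = total wear / cumulative tonnage
Rate = 0.65 / 41
Rate = 0.0159 mm/MGT

0.0159


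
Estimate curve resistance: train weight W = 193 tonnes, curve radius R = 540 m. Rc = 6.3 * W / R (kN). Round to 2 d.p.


Rc = 6.3 * W / R
Rc = 6.3 * 193 / 540
Rc = 1215.9 / 540
Rc = 2.25 kN

2.25


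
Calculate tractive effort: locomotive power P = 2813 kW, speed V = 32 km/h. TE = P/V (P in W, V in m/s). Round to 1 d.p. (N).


Convert: P = 2813 kW = 2813000 W
V = 32 / 3.6 = 8.8889 m/s
TE = 2813000 / 8.8889
TE = 316462.5 N

316462.5


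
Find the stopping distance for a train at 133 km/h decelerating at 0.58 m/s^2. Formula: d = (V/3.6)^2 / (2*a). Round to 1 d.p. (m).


Convert speed: V = 133 / 3.6 = 36.9444 m/s
V^2 = 1364.892
d = 1364.892 / (2 * 0.58)
d = 1364.892 / 1.16
d = 1176.6 m

1176.6


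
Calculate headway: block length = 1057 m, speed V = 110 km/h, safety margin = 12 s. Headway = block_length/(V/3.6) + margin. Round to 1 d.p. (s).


V = 110 / 3.6 = 30.5556 m/s
Block traversal time = 1057 / 30.5556 = 34.5927 s
Headway = 34.5927 + 12
Headway = 46.6 s

46.6


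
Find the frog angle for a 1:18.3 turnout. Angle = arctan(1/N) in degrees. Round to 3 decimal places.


1/N = 1/18.3 = 0.054645
angle = arctan(0.054645) = 0.054591 rad
angle = 0.054591 * 180/pi = 3.128 degrees

3.128


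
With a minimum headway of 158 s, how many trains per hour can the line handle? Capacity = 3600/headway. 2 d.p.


Capacity = 3600 / headway
Capacity = 3600 / 158
Capacity = 22.78 trains/hour

22.78


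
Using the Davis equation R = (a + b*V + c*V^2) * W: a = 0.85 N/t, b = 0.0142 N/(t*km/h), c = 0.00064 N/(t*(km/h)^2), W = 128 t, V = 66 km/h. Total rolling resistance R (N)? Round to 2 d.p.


b*V = 0.0142 * 66 = 0.9372
c*V^2 = 0.00064 * 4356 = 2.78784
R_per_t = 0.85 + 0.9372 + 2.78784 = 4.57504 N/t
R_total = 4.57504 * 128 = 585.61 N

585.61


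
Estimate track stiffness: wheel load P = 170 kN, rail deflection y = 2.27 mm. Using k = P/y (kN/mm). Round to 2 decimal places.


Track stiffness k = P / y
k = 170 / 2.27
k = 74.89 kN/mm

74.89


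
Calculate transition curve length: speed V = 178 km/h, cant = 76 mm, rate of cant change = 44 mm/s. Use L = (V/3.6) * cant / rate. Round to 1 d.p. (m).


Convert speed: V = 178 / 3.6 = 49.4444 m/s
L = 49.4444 * 76 / 44
L = 3757.7778 / 44
L = 85.4 m

85.4


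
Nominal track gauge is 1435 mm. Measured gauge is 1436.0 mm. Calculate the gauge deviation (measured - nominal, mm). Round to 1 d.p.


Deviation = measured - nominal
Deviation = 1436.0 - 1435
Deviation = 1.0 mm

1.0


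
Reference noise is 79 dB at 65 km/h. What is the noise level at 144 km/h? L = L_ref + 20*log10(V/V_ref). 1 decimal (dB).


V/V_ref = 144 / 65 = 2.215385
log10(2.215385) = 0.345449
20 * 0.345449 = 6.909
L = 79 + 6.909 = 85.9 dB

85.9


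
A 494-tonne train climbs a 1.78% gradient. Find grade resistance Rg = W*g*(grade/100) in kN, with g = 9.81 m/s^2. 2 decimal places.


Rg = W * 9.81 * grade / 100
Rg = 494 * 9.81 * 1.78 / 100
Rg = 4846.14 * 0.0178
Rg = 86.26 kN

86.26


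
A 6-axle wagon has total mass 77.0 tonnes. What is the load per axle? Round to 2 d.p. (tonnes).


Load per axle = total weight / number of axles
Load = 77.0 / 6
Load = 12.83 tonnes

12.83


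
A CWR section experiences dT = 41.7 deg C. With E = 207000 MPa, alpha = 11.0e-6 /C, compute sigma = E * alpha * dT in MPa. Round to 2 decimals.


sigma = E * alpha * dT
sigma = 207000 * 11.0e-6 * 41.7
sigma = 2.277 * 41.7
sigma = 94.95 MPa

94.95


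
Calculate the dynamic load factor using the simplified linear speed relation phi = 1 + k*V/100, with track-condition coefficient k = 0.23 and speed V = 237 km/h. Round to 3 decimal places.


phi = 1 + k * V / 100
phi = 1 + 0.23 * 237 / 100
phi = 1 + 0.5451
phi = 1.545

1.545


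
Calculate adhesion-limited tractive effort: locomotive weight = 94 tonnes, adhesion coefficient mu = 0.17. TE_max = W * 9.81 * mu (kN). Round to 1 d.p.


TE_max = W * g * mu
TE_max = 94 * 9.81 * 0.17
TE_max = 922.14 * 0.17
TE_max = 156.8 kN

156.8


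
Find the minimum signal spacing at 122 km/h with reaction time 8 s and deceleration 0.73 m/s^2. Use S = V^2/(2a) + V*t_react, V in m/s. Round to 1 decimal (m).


V = 122 / 3.6 = 33.8889 m/s
Braking distance = 33.8889^2 / (2*0.73) = 786.6142 m
Sighting distance = 33.8889 * 8 = 271.1111 m
S = 786.6142 + 271.1111 = 1057.7 m

1057.7


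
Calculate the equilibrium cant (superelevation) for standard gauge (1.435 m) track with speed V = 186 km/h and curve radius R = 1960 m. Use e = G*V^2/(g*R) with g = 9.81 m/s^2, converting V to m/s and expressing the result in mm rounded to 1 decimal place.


Convert speed: V = 186 / 3.6 = 51.6667 m/s
Apply formula: e = 1.435 * 51.6667^2 / (9.81 * 1960)
e = 1.435 * 2669.4444 / 19227.6
e = 0.199227 m = 199.2 mm

199.2


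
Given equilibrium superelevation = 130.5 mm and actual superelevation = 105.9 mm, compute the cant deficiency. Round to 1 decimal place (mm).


Cant deficiency = equilibrium cant - actual cant
CD = 130.5 - 105.9
CD = 24.6 mm

24.6


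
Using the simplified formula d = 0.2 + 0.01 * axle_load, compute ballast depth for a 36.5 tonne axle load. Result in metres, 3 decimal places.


d = 0.2 + 0.01 * 36.5
d = 0.2 + 0.365
d = 0.565 m

0.565


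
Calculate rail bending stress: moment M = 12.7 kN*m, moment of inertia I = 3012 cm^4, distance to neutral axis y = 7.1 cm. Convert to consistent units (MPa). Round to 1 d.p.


Convert units:
M = 12.7 kN*m = 12700000 N*mm
y = 7.1 cm = 71 mm
I = 3012 cm^4 = 30120000 mm^4
sigma = 12700000 * 71 / 30120000
sigma = 29.9 MPa

29.9


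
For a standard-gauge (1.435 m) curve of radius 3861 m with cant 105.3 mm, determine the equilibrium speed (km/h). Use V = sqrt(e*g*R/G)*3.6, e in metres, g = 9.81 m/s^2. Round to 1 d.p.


Convert cant: e = 105.3 mm = 0.1053 m
V_ms = sqrt(0.1053 * 9.81 * 3861 / 1.435)
V_ms = sqrt(2779.363047) = 52.7197 m/s
V = 52.7197 * 3.6 = 189.8 km/h

189.8


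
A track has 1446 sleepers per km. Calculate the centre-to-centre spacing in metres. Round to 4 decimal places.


Spacing = 1000 m / number of sleepers
Spacing = 1000 / 1446
Spacing = 0.6916 m

0.6916


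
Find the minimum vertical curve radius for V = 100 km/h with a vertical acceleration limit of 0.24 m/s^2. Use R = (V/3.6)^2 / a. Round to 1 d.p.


Convert speed: V = 100 / 3.6 = 27.7778 m/s
V^2 = 771.6049 m^2/s^2
R_v = 771.6049 / 0.24
R_v = 3215.0 m

3215.0


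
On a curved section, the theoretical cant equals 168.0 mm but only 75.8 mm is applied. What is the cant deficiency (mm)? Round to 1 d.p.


Cant deficiency = equilibrium cant - actual cant
CD = 168.0 - 75.8
CD = 92.2 mm

92.2


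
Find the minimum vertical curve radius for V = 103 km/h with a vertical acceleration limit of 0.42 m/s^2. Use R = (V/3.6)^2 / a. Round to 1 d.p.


Convert speed: V = 103 / 3.6 = 28.6111 m/s
V^2 = 818.5957 m^2/s^2
R_v = 818.5957 / 0.42
R_v = 1949.0 m

1949.0


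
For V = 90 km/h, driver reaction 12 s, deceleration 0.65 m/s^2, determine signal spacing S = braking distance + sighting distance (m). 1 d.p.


V = 90 / 3.6 = 25.0 m/s
Braking distance = 25.0^2 / (2*0.65) = 480.7692 m
Sighting distance = 25.0 * 12 = 300.0 m
S = 480.7692 + 300.0 = 780.8 m

780.8


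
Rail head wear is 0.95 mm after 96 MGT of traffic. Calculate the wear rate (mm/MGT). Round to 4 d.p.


Wear rate = total wear / cumulative tonnage
Rate = 0.95 / 96
Rate = 0.0099 mm/MGT

0.0099


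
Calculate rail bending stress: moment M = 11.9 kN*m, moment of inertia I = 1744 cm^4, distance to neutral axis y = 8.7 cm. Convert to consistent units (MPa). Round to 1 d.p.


Convert units:
M = 11.9 kN*m = 11900000 N*mm
y = 8.7 cm = 87 mm
I = 1744 cm^4 = 17440000 mm^4
sigma = 11900000 * 87 / 17440000
sigma = 59.4 MPa

59.4


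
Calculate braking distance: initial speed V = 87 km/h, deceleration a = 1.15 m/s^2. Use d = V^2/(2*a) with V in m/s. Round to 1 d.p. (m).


Convert speed: V = 87 / 3.6 = 24.1667 m/s
V^2 = 584.0278
d = 584.0278 / (2 * 1.15)
d = 584.0278 / 2.3
d = 253.9 m

253.9


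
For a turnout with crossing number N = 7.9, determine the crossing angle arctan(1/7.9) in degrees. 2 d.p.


1/N = 1/7.9 = 0.126582
angle = arctan(0.126582) = 0.125913 rad
angle = 0.125913 * 180/pi = 7.21 degrees

7.21


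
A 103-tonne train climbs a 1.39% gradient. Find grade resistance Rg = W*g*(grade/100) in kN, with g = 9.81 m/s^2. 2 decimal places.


Rg = W * 9.81 * grade / 100
Rg = 103 * 9.81 * 1.39 / 100
Rg = 1010.43 * 0.0139
Rg = 14.04 kN

14.04


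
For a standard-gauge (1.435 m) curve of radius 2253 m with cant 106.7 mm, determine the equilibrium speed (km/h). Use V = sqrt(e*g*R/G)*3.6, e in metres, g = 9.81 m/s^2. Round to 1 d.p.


Convert cant: e = 106.7 mm = 0.1067 m
V_ms = sqrt(0.1067 * 9.81 * 2253 / 1.435)
V_ms = sqrt(1643.397861) = 40.5388 m/s
V = 40.5388 * 3.6 = 145.9 km/h

145.9


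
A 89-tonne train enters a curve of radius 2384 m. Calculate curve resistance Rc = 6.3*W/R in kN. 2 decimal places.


Rc = 6.3 * W / R
Rc = 6.3 * 89 / 2384
Rc = 560.7 / 2384
Rc = 0.24 kN

0.24
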